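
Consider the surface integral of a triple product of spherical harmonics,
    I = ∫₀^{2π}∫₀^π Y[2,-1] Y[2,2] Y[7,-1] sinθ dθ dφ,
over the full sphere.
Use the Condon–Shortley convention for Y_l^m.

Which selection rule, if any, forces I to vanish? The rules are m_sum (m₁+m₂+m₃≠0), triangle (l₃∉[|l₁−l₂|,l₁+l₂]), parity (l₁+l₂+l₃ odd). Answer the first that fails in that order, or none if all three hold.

triangle

azimuthal sum: -1 + 2 − 1 = 0  ✓
0 ≤ 7 ≤ 4 (triangle on l)  ✗
L = 2 + 2 + 7 = 11 (odd)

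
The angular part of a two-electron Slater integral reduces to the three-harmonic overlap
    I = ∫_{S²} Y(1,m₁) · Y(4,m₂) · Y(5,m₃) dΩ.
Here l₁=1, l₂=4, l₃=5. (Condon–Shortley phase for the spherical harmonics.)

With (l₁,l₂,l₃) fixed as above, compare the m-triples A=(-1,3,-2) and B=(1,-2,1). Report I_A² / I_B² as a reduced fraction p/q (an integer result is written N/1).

1/2

Same 1,4,5: normalisation and zero-m 3j drop out of the ratio.
A: Δ: 0! 2! 8! / 11! → 1/495; sum: t=0:+1/10080 = 1/10080; 3j²(1 4 5; -1 3 -2) = Δ·Π!·Σ² = 1/165  (sign -1)
B: Δ: 0! 2! 8! / 11! → 1/495; sum: t=0:+1/2880 = 1/2880; 3j²(1 4 5; 1 -2 1) = Δ·Π!·Σ² = 2/165  (sign +1)
I_A²/I_B² = (1/165)/(2/165) = 1/2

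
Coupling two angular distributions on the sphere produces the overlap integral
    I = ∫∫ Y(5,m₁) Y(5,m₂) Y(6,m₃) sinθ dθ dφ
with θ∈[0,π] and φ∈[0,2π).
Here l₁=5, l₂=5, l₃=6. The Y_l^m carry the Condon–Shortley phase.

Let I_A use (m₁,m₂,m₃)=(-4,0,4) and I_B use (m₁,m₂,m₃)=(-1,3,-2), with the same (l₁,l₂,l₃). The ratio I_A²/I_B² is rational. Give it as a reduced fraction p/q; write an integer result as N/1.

l's match ⇒ only the (l;m) 3-j factors differ between A and B.
A: triangle coeff Δ(5,5,6) = 1/28588560; Σ_t [3,4]: t=3:−1/207360 t=4:+1/345600 = -1/518400; (3j)²=12/2431 [(5 5 6; -4 0 4)], sign=-1
B: triangle coeff Δ(5,5,6) = 1/28588560; Σ_t [2,4]: t=2:+1/138240 t=3:−1/25920 t=4:+1/55296 = -11/829440; (3j)²=11/1326 [(5 5 6; -1 3 -2)], sign=-1
I_A²/I_B² = (12/2431)/(11/1326) = 72/121

72/121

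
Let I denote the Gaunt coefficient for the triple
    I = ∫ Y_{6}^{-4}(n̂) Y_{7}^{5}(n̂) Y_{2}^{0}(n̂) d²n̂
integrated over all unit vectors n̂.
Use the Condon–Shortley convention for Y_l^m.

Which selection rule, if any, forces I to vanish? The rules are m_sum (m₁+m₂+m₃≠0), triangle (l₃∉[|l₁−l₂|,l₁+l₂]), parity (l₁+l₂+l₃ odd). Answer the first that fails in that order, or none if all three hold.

m_sum

Σmᵢ = 1  ✗
l₃∈[|l₁−l₂|,l₁+l₂]=[1,13], have l₃=2
Σlᵢ = 15 ⇒ odd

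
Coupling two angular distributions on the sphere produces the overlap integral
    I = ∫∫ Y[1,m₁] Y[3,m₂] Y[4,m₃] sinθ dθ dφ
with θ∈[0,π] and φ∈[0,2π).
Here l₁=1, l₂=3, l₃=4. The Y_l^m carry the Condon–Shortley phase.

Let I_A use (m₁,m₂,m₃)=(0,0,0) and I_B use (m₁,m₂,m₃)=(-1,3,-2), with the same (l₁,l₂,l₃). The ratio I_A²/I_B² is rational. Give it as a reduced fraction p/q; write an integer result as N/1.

16/1

Same 1,3,4: normalisation and zero-m 3j drop out of the ratio.
A: Δ: 0! 2! 6! / 9! → 1/252; sum: t=0:+1/36 = 1/36; 3j²(1 3 4; 0 0 0) = Δ·Π!·Σ² = 4/63  (sign +1)
B: Δ: 0! 2! 6! / 9! → 1/252; sum: t=0:+1/1440 = 1/1440; 3j²(1 3 4; -1 3 -2) = Δ·Π!·Σ² = 1/252  (sign +1)
I_A²/I_B² = (4/63)/(1/252) = 16/1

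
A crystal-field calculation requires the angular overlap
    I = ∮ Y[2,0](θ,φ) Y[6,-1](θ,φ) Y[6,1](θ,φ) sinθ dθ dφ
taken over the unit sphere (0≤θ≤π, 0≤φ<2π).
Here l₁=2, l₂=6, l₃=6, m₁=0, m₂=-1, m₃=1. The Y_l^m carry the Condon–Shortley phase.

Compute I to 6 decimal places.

Checks pass: Σm=0; 14 even; l₃=6∈[4,8].
(2·2+1)(2·6+1)(2·6+1) = 845
Δ: 2! 2! 10! / 15! → 1/90090
sum: t=0:+1/69120 t=1:−1/14400 t=2:+1/69120 = -7/172800
3j²(2 6 6; 0 0 0) = Δ·Π!·Σ² = 14/715  (sign -1)
sum: t=0:+1/57600 t=1:−1/17280 t=2:+1/120960 = -13/403200
3j²(2 6 6; 0 -1 1) = Δ·Π!·Σ² = 13/770  (sign +1)
combine: 4πI² = 845·14/715·13/770 = 169/605
take √, sign -1: I = -0.14909419

-0.149094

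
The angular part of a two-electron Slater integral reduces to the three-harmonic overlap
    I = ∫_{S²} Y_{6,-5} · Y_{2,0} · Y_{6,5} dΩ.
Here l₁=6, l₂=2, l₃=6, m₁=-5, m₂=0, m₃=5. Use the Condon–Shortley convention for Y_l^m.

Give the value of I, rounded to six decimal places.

0.126157

Rules hold: Σm=0, L=14 even, 4≤6≤8.
N = 13·5·13 = 845
Δ = 2!·10!·2!/15! = 1/90090
Racah Σ t=0..2: t=0:+1/69120 t=1:−1/14400 t=2:+1/69120 = -7/172800
⇒ 3j(6 2 6; 0 0 0)² = 14/715, sgn -1
Racah Σ t=1..2: t=1:−1/3628800 t=2:+1/1451520 = 1/2419200
⇒ 3j(6 2 6; -5 0 5)² = 11/910, sgn -1
4πI² = N·(3j₀)²·(3jₘ)² = 1/5
I = +1·√(0.2/4π) = 0.12615663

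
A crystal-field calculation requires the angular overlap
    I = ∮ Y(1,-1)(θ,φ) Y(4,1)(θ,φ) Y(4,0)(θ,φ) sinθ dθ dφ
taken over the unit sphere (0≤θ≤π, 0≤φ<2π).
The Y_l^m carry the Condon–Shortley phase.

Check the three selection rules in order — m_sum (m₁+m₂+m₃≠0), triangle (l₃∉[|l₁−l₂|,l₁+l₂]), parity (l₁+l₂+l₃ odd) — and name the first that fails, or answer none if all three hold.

azimuthal sum: -1 + 1 + 0 = 0  ✓
3 ≤ 4 ≤ 5 (triangle on l)  ✓
L = 1 + 4 + 4 = 9 (odd)  ✗

parity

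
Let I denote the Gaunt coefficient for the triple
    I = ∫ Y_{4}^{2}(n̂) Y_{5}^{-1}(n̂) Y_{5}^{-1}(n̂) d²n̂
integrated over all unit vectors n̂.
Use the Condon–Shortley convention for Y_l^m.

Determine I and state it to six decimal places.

Checks pass: Σm=0; 14 even; l₃=5∈[1,9].
(2·4+1)(2·5+1)(2·5+1) = 1089
Δ: 4! 4! 6! / 15! → 1/3153150
sum: t=0:+1/69120 t=1:−1/1728 t=2:+1/576 t=3:−1/1728 t=4:+1/69120 = 7/11520
3j²(4 5 5; 0 0 0) = Δ·Π!·Σ² = 2/143  (sign -1)
sum: t=0:+1/4608 t=1:−1/1296 t=2:+1/4608 = -7/20736
3j²(4 5 5; 2 -1 -1) = Δ·Π!·Σ² = 20/1287  (sign -1)
combine: 4πI² = 1089·2/143·20/1287 = 40/169
take √, sign +1: I = 0.13724032

0.137240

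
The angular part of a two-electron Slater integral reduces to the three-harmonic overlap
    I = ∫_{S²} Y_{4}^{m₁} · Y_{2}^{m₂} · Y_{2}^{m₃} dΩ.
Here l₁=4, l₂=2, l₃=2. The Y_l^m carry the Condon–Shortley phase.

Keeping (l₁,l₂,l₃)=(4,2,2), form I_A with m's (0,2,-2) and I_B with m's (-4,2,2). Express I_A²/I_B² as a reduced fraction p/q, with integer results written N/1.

1/70

Shared (l₁,l₂,l₃)=(4,2,2): N and (l;000)² cancel in I_A²/I_B².
A: Δ = 4!·4!·0!/9! = 1/630; Racah Σ t=4..4: t=4:+1/576 = 1/576; ⇒ 3j(4 2 2; 0 2 -2)² = 1/630, sgn +1
B: Δ = 4!·4!·0!/9! = 1/630; Racah Σ t=4..4: t=4:+1/576 = 1/576; ⇒ 3j(4 2 2; -4 2 2)² = 1/9, sgn +1
I_A²/I_B² = (1/630)/(1/9) = 1/70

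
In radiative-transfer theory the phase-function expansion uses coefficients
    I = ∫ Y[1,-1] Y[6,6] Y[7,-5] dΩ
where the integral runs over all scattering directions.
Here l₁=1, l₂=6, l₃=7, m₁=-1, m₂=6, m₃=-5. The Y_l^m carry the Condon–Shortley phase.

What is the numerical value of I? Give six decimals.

Checks pass: Σm=0; 14 even; l₃=7∈[5,7].
(2·1+1)(2·6+1)(2·7+1) = 585
Δ: 0! 2! 12! / 15! → 1/1365
sum: t=0:+1/518400 = 1/518400
3j²(1 6 7; 0 0 0) = Δ·Π!·Σ² = 7/195  (sign -1)
sum: t=0:+1/958003200 = 1/958003200
3j²(1 6 7; -1 6 -5) = Δ·Π!·Σ² = 1/1365  (sign +1)
combine: 4πI² = 585·7/195·1/1365 = 1/65
take √, sign -1: I = -0.03498955

-0.034990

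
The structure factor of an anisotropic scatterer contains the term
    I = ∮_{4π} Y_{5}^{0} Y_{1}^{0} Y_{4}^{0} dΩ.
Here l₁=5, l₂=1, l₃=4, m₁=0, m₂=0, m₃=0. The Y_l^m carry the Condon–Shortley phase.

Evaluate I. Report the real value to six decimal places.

Checks pass: Σm=0; 10 even; l₃=4∈[4,6].
(2·5+1)(2·1+1)(2·4+1) = 297
Δ: 2! 8! 0! / 11! → 1/495
sum: t=1:−1/576 = -1/576
3j²(5 1 4; 0 0 0) = Δ·Π!·Σ² = 5/99  (sign -1)
(m-triple is (0,0,0) — same symbol as above.)
combine: 4πI² = 297·5/99·5/99 = 25/33
take √, sign +1: I = 0.24553200

0.245532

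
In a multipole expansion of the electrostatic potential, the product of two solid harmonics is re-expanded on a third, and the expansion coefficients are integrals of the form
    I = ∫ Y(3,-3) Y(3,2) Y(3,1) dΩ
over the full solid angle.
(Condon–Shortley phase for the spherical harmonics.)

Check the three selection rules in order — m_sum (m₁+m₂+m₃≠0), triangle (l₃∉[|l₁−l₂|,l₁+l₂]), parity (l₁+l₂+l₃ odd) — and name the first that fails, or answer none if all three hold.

parity

Σmᵢ = 0  ✓
l₃∈[|l₁−l₂|,l₁+l₂]=[0,6], have l₃=3  ✓
Σlᵢ = 9 ⇒ odd  ✗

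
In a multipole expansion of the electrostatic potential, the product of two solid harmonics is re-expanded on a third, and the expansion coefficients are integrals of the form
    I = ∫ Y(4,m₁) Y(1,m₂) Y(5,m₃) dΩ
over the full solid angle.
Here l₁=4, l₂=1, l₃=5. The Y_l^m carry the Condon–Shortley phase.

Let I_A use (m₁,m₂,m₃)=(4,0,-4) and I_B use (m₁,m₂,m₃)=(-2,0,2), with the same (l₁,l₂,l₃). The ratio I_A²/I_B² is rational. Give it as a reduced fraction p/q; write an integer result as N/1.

3/7

Shared (l₁,l₂,l₃)=(4,1,5): N and (l;000)² cancel in I_A²/I_B².
A: Δ = 0!·8!·2!/11! = 1/495; Racah Σ t=0..0: t=0:+1/40320 = 1/40320; ⇒ 3j(4 1 5; 4 0 -4)² = 1/55, sgn -1
B: Δ = 0!·8!·2!/11! = 1/495; Racah Σ t=0..0: t=0:+1/1440 = 1/1440; ⇒ 3j(4 1 5; -2 0 2)² = 7/165, sgn -1
I_A²/I_B² = (1/55)/(7/165) = 3/7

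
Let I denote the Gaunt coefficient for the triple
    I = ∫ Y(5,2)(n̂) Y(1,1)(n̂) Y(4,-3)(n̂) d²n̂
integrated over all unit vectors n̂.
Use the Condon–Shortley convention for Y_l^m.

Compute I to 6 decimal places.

m-sum 0 ✓  L=10 even ✓  4≤4≤6 ✓
Π(2lᵢ+1) = 11×3×9 = 297
triangle coeff Δ(5,1,4) = 1/495
Σ_t [1,1]: t=1:−1/576 = -1/576
(3j)²=5/99 [(5 1 4; 0 0 0)], sign=-1
Σ_t [2,2]: t=2:+1/10080 = 1/10080
(3j)²=1/165 [(5 1 4; 2 1 -3)], sign=-1
⇒ 4πI² = 1/11
I = (+1)√(1/11/(4π)) = 0.08505478

0.085055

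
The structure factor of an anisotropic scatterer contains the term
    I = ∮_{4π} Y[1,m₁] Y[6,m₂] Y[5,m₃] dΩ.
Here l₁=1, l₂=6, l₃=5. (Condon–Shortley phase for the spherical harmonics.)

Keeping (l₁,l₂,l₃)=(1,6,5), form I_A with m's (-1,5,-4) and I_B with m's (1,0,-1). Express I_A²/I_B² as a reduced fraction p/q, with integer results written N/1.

Shared (l₁,l₂,l₃)=(1,6,5): N and (l;000)² cancel in I_A²/I_B².
A: Δ = 2!·0!·10!/13! = 1/858; Racah Σ t=2..2: t=2:+1/725760 = 1/725760; ⇒ 3j(1 6 5; -1 5 -4)² = 5/78, sgn -1
B: Δ = 2!·0!·10!/13! = 1/858; Racah Σ t=0..0: t=0:+1/34560 = 1/34560; ⇒ 3j(1 6 5; 1 0 -1)² = 5/286, sgn +1
I_A²/I_B² = (5/78)/(5/286) = 11/3

11/3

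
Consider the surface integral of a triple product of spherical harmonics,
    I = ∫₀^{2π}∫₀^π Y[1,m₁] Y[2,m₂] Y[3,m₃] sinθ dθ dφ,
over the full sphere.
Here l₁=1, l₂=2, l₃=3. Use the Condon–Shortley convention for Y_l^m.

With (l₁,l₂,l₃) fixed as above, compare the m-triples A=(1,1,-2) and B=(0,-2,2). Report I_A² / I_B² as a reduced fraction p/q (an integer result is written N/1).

2/1

l's match ⇒ only the (l;m) 3-j factors differ between A and B.
A: triangle coeff Δ(1,2,3) = 1/105; Σ_t [0,0]: t=0:+1/12 = 1/12; (3j)²=2/21 [(1 2 3; 1 1 -2)], sign=-1
B: triangle coeff Δ(1,2,3) = 1/105; Σ_t [0,0]: t=0:+1/24 = 1/24; (3j)²=1/21 [(1 2 3; 0 -2 2)], sign=-1
I_A²/I_B² = (2/21)/(1/21) = 2/1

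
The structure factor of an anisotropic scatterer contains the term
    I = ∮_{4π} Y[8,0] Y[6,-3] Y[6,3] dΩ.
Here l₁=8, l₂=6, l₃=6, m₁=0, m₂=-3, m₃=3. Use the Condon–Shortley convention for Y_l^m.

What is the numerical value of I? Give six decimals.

Rules hold: Σm=0, L=20 even, 2≤6≤14.
N = 17·13·13 = 2873
Δ = 8!·8!·4!/21! = 1/1309458150
Racah Σ t=2..6: t=2:+1/49766400 t=3:−1/3110400 t=4:+1/1327104 t=5:−1/3110400 t=6:+1/49766400 = 1/6635520
⇒ 3j(8 6 6; 0 0 0)² = 350/46189, sgn +1
Racah Σ t=0..3: t=0:+1/9754214400 t=1:−1/101606400 t=2:+1/12441600 t=3:−1/12441600 = -19/1950842880
⇒ 3j(8 6 6; 0 -3 3)² = 19/34034, sgn +1
4πI² = N·(3j₀)²·(3jₘ)² = 25/2057
I = +1·√(0.0121536/4π) = 0.03109911

0.031099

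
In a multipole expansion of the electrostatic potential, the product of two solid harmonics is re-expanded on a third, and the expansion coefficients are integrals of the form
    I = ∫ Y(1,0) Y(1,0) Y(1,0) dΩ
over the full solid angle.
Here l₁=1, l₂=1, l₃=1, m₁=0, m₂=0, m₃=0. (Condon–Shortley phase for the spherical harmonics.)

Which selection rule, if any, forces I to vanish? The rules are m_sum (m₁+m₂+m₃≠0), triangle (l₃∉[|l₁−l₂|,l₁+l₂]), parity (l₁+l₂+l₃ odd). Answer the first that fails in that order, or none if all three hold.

parity

azimuthal sum: 0 + 0 + 0 = 0  ✓
0 ≤ 1 ≤ 2 (triangle on l)  ✓
L = 1 + 1 + 1 = 3 (odd)  ✗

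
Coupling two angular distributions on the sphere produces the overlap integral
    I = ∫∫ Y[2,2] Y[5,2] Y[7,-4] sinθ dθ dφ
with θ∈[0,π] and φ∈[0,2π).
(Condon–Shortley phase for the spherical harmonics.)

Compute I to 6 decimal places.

m-sum 0 ✓  L=14 even ✓  3≤7≤7 ✓
Π(2lᵢ+1) = 5×11×15 = 825
triangle coeff Δ(2,5,7) = 1/15015
Σ_t [0,0]: t=0:+1/57600 = 1/57600
(3j)²=21/715 [(2 5 7; 0 0 0)], sign=-1
Σ_t [0,0]: t=0:+1/725760 = 1/725760
(3j)²=2/91 [(2 5 7; 2 2 -4)], sign=-1
⇒ 4πI² = 90/169
I = (+1)√(90/169/(4π)) = 0.20586047

0.205860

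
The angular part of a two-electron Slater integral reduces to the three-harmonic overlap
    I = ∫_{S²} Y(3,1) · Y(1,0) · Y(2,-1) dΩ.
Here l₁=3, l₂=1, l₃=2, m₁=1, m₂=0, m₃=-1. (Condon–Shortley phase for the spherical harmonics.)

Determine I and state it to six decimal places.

-0.233597

m-sum 0 ✓  L=6 even ✓  2≤2≤4 ✓
Π(2lᵢ+1) = 7×3×5 = 105
triangle coeff Δ(3,1,2) = 1/105
Σ_t [1,1]: t=1:−1/4 = -1/4
(3j)²=3/35 [(3 1 2; 0 0 0)], sign=-1
Σ_t [1,1]: t=1:−1/6 = -1/6
(3j)²=8/105 [(3 1 2; 1 0 -1)], sign=+1
⇒ 4πI² = 24/35
I = (-1)√(24/35/(4π)) = -0.23359668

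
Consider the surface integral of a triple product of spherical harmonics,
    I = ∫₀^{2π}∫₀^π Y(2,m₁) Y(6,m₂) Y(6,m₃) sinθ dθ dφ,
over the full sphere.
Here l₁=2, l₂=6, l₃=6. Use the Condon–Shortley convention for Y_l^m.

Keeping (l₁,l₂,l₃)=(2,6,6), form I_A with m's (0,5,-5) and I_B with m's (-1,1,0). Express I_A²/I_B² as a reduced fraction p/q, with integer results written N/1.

121/7

Same 2,6,6: normalisation and zero-m 3j drop out of the ratio.
A: Δ: 2! 2! 10! / 15! → 1/90090; sum: t=1:−1/3628800 t=2:+1/1451520 = 1/2419200; 3j²(2 6 6; 0 5 -5) = Δ·Π!·Σ² = 11/910  (sign -1)
B: Δ: 2! 2! 10! / 15! → 1/90090; sum: t=1:−1/34560 t=2:+1/28800 = 1/172800; 3j²(2 6 6; -1 1 0) = Δ·Π!·Σ² = 1/1430  (sign +1)
I_A²/I_B² = (11/910)/(1/1430) = 121/7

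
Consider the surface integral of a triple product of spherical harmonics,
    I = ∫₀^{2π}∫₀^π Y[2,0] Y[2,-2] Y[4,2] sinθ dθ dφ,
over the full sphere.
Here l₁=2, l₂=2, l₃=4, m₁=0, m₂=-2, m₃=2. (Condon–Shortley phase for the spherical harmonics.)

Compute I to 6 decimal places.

m-sum 0 ✓  L=8 even ✓  0≤4≤4 ✓
Π(2lᵢ+1) = 5×5×9 = 225
triangle coeff Δ(2,2,4) = 1/630
Σ_t [0,0]: t=0:+1/16 = 1/16
(3j)²=2/35 [(2 2 4; 0 0 0)], sign=+1
Σ_t [0,0]: t=0:+1/96 = 1/96
(3j)²=1/42 [(2 2 4; 0 -2 2)], sign=+1
⇒ 4πI² = 15/49
I = (+1)√(15/49/(4π)) = 0.15607835

0.156078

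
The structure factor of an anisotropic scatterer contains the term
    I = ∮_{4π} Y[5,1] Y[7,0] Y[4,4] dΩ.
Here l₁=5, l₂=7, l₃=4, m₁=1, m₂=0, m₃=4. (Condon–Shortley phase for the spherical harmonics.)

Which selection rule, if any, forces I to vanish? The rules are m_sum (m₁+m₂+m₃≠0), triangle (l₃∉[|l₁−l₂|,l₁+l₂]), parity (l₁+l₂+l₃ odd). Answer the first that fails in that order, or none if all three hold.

m₁+m₂+m₃ = 1 + 0 + 4 = 5  ✗
triangle: |5−7|=2 ≤ l₃=4 ≤ 5+7=12
parity: l₁+l₂+l₃ = 16 is even

m_sum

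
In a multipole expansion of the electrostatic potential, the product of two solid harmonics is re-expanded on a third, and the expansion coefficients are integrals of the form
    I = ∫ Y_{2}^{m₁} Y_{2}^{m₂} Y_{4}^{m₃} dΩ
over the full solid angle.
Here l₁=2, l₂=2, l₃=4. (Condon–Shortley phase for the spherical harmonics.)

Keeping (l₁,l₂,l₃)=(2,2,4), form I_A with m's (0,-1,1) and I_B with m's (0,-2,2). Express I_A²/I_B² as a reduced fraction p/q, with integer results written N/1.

2/1

Shared (l₁,l₂,l₃)=(2,2,4): N and (l;000)² cancel in I_A²/I_B².
A: Δ = 0!·4!·4!/9! = 1/630; Racah Σ t=0..0: t=0:+1/24 = 1/24; ⇒ 3j(2 2 4; 0 -1 1)² = 1/21, sgn -1
B: Δ = 0!·4!·4!/9! = 1/630; Racah Σ t=0..0: t=0:+1/96 = 1/96; ⇒ 3j(2 2 4; 0 -2 2)² = 1/42, sgn +1
I_A²/I_B² = (1/21)/(1/42) = 2/1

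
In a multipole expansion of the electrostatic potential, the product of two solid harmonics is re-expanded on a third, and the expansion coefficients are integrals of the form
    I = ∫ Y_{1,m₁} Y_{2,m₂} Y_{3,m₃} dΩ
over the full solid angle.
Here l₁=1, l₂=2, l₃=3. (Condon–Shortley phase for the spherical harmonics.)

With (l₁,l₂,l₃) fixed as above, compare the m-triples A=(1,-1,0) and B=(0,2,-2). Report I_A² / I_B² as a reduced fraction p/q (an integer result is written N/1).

3/5

Shared (l₁,l₂,l₃)=(1,2,3): N and (l;000)² cancel in I_A²/I_B².
A: Δ = 0!·2!·4!/7! = 1/105; Racah Σ t=0..0: t=0:+1/12 = 1/12; ⇒ 3j(1 2 3; 1 -1 0)² = 1/35, sgn -1
B: Δ = 0!·2!·4!/7! = 1/105; Racah Σ t=0..0: t=0:+1/24 = 1/24; ⇒ 3j(1 2 3; 0 2 -2)² = 1/21, sgn -1
I_A²/I_B² = (1/35)/(1/21) = 3/5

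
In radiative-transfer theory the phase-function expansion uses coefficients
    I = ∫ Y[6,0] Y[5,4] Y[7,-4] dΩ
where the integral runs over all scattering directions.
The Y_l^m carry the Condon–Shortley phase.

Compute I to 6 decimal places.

-0.050867

Checks pass: Σm=0; 18 even; l₃=7∈[1,11].
(2·6+1)(2·5+1)(2·7+1) = 2145
Δ: 4! 8! 6! / 19! → 1/174594420
sum: t=0:+1/4147200 t=1:−1/207360 t=2:+1/82944 t=3:−1/207360 t=4:+1/4147200 = 1/345600
3j²(6 5 7; 0 0 0) = Δ·Π!·Σ² = 420/46189  (sign -1)
sum: t=3:−1/3110400 t=4:+1/4147200 = -1/12441600
3j²(6 5 7; 0 4 -4) = Δ·Π!·Σ² = 7/4199  (sign +1)
combine: 4πI² = 2145·420/46189·7/4199 = 44100/1356277
take √, sign -1: I = -0.05086747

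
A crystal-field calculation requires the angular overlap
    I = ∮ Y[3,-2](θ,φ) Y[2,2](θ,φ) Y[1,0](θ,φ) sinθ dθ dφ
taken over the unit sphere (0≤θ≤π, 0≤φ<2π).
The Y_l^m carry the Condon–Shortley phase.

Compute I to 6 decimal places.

0.184674

Checks pass: Σm=0; 6 even; l₃=1∈[1,5].
(2·3+1)(2·2+1)(2·1+1) = 105
Δ: 4! 2! 0! / 7! → 1/105
sum: t=2:+1/4 = 1/4
3j²(3 2 1; 0 0 0) = Δ·Π!·Σ² = 3/35  (sign -1)
sum: t=4:+1/24 = 1/24
3j²(3 2 1; -2 2 0) = Δ·Π!·Σ² = 1/21  (sign -1)
combine: 4πI² = 105·3/35·1/21 = 3/7
take √, sign +1: I = 0.18467439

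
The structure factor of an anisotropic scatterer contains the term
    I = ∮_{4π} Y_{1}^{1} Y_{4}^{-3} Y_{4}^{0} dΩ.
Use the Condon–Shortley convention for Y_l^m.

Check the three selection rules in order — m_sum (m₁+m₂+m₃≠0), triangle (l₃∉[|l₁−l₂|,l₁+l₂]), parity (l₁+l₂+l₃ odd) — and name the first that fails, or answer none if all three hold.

azimuthal sum: 1 − 3 + 0 = -2  ✗
3 ≤ 4 ≤ 5 (triangle on l)
L = 1 + 4 + 4 = 9 (odd)

m_sum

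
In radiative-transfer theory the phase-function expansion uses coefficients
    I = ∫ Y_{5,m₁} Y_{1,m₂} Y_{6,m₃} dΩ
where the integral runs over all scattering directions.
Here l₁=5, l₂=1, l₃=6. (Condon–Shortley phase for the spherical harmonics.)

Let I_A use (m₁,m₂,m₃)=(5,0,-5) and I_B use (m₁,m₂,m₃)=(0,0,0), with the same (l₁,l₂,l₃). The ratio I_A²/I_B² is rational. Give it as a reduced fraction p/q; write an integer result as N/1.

Shared (l₁,l₂,l₃)=(5,1,6): N and (l;000)² cancel in I_A²/I_B².
A: Δ = 0!·10!·2!/13! = 1/858; Racah Σ t=0..0: t=0:+1/3628800 = 1/3628800; ⇒ 3j(5 1 6; 5 0 -5)² = 1/78, sgn -1
B: Δ = 0!·10!·2!/13! = 1/858; Racah Σ t=0..0: t=0:+1/14400 = 1/14400; ⇒ 3j(5 1 6; 0 0 0)² = 6/143, sgn +1
I_A²/I_B² = (1/78)/(6/143) = 11/36

11/36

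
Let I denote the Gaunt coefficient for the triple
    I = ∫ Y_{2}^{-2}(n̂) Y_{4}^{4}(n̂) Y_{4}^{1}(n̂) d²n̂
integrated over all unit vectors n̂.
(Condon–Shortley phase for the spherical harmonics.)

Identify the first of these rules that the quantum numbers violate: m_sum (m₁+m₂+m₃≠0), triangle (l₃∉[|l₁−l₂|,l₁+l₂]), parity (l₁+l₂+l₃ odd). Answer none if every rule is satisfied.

Σmᵢ = 3  ✗
l₃∈[|l₁−l₂|,l₁+l₂]=[2,6], have l₃=4
Σlᵢ = 10 ⇒ even

m_sum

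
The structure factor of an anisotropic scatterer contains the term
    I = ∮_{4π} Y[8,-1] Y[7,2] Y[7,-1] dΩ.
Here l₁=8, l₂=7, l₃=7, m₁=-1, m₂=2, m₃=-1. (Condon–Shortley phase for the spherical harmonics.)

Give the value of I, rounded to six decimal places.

0.104298

Rules hold: Σm=0, L=22 even, 1≤7≤15.
N = 17·15·15 = 3825
Δ = 8!·8!·6!/23! = 1/22086194130
Racah Σ t=1..7: t=1:−1/18289152000 t=2:+1/248832000 t=3:−1/24883200 t=4:+1/11943936 t=5:−1/24883200 t=6:+1/248832000 t=7:−1/18289152000 = 11/975421440
⇒ 3j(8 7 7; 0 0 0)² = 1750/289731, sgn -1
Racah Σ t=3..8: t=3:−1/746496000 t=4:+1/49766400 t=5:−1/19906560 t=6:+1/37324800 t=7:−1/348364800 t=8:+1/24385536000 = -11/1463132160
⇒ 3j(8 7 7; -1 2 -1)² = 4000/676039, sgn -1
4πI² = N·(3j₀)²·(3jₘ)² = 75000000/548653937
I = +1·√(0.136698/4π) = 0.10429811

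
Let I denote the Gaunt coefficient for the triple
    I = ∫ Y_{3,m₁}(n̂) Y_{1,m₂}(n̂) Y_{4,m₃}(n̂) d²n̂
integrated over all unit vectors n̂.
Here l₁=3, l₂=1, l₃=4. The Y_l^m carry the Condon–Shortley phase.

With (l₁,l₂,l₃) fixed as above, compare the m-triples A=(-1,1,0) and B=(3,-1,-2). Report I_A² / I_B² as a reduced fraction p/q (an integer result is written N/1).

Same 3,1,4: normalisation and zero-m 3j drop out of the ratio.
A: Δ: 0! 6! 2! / 9! → 1/252; sum: t=0:+1/96 = 1/96; 3j²(3 1 4; -1 1 0) = Δ·Π!·Σ² = 1/42  (sign +1)
B: Δ: 0! 6! 2! / 9! → 1/252; sum: t=0:+1/1440 = 1/1440; 3j²(3 1 4; 3 -1 -2) = Δ·Π!·Σ² = 1/252  (sign +1)
I_A²/I_B² = (1/42)/(1/252) = 6/1

6/1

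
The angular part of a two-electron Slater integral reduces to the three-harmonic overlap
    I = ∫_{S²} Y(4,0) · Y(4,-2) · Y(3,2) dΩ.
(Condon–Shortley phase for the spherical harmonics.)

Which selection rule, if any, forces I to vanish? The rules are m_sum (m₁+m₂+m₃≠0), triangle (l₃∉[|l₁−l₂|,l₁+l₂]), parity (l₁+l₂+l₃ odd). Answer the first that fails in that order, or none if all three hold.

Σmᵢ = 0  ✓
l₃∈[|l₁−l₂|,l₁+l₂]=[0,8], have l₃=3  ✓
Σlᵢ = 11 ⇒ odd  ✗

parity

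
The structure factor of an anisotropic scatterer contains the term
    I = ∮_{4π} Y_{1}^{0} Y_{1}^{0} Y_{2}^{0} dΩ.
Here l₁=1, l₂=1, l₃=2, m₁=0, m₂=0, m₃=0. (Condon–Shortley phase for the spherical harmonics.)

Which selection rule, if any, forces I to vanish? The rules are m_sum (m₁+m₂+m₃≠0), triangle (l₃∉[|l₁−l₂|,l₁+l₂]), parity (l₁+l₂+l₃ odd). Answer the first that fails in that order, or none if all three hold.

Σmᵢ = 0  ✓
l₃∈[|l₁−l₂|,l₁+l₂]=[0,2], have l₃=2  ✓
Σlᵢ = 4 ⇒ even  ✓

none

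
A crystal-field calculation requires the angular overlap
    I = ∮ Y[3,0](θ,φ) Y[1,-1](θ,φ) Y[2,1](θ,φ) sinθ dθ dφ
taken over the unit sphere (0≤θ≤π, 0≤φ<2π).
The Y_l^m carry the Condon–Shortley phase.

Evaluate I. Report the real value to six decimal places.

Checks pass: Σm=0; 6 even; l₃=2∈[2,4].
(2·3+1)(2·1+1)(2·2+1) = 105
Δ: 2! 4! 0! / 7! → 1/105
sum: t=1:−1/4 = -1/4
3j²(3 1 2; 0 0 0) = Δ·Π!·Σ² = 3/35  (sign -1)
sum: t=0:+1/12 = 1/12
3j²(3 1 2; 0 -1 1) = Δ·Π!·Σ² = 1/35  (sign -1)
combine: 4πI² = 105·3/35·1/35 = 9/35
take √, sign +1: I = 0.14304817

0.143048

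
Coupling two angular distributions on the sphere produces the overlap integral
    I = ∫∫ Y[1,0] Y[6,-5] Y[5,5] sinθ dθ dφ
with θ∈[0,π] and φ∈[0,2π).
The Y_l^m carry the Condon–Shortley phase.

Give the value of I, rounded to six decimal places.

m-sum 0 ✓  L=12 even ✓  5≤5≤7 ✓
Π(2lᵢ+1) = 3×13×11 = 429
triangle coeff Δ(1,6,5) = 1/858
Σ_t [1,1]: t=1:−1/14400 = -1/14400
(3j)²=6/143 [(1 6 5; 0 0 0)], sign=+1
Σ_t [1,1]: t=1:−1/3628800 = -1/3628800
(3j)²=1/78 [(1 6 5; 0 -5 5)], sign=-1
⇒ 4πI² = 3/13
I = (-1)√(3/13/(4π)) = -0.13551395

-0.135514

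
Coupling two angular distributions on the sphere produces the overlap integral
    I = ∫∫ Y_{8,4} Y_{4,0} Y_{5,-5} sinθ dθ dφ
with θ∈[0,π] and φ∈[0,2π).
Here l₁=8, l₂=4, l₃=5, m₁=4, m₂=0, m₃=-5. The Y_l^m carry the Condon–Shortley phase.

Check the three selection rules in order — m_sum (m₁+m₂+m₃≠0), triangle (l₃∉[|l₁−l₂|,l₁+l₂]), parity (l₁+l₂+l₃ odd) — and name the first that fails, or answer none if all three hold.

Σmᵢ = -1  ✗
l₃∈[|l₁−l₂|,l₁+l₂]=[4,12], have l₃=5
Σlᵢ = 17 ⇒ odd

m_sum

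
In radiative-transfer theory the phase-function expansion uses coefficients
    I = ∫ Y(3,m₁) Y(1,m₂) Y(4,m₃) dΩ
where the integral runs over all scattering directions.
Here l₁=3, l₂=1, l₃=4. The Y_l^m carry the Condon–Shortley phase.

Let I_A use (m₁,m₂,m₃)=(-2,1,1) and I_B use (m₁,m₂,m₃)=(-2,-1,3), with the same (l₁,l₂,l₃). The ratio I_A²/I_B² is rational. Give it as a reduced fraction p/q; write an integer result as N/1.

1/7

Same 3,1,4: normalisation and zero-m 3j drop out of the ratio.
A: Δ: 0! 6! 2! / 9! → 1/252; sum: t=0:+1/240 = 1/240; 3j²(3 1 4; -2 1 1) = Δ·Π!·Σ² = 1/84  (sign -1)
B: Δ: 0! 6! 2! / 9! → 1/252; sum: t=0:+1/240 = 1/240; 3j²(3 1 4; -2 -1 3) = Δ·Π!·Σ² = 1/12  (sign -1)
I_A²/I_B² = (1/84)/(1/12) = 1/7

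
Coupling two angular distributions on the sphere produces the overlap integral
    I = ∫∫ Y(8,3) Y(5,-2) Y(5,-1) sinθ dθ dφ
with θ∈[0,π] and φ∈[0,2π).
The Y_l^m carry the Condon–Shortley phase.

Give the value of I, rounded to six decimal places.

Checks pass: Σm=0; 18 even; l₃=5∈[3,13].
(2·8+1)(2·5+1)(2·5+1) = 2057
Δ: 8! 8! 2! / 19! → 1/37413090
sum: t=3:−1/1036800 t=4:+1/331776 t=5:−1/1036800 = 1/921600
3j²(8 5 5; 0 0 0) = Δ·Π!·Σ² = 490/46189  (sign -1)
sum: t=1:−1/5806080 t=2:+1/1036800 t=3:−1/2073600 = 1/3225600
3j²(8 5 5; 3 -2 -1) = Δ·Π!·Σ² = 27/4199  (sign +1)
combine: 4πI² = 2057·490/46189·27/4199 = 145530/1037153
take √, sign -1: I = -0.10566956

-0.105670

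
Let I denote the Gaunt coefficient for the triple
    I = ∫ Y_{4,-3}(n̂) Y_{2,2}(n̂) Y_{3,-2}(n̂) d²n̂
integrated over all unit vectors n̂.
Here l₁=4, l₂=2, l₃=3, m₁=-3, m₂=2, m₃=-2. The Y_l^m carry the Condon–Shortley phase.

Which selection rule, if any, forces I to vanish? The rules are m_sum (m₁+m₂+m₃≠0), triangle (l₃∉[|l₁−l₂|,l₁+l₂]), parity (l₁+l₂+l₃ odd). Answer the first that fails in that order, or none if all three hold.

m_sum

Σmᵢ = -3  ✗
l₃∈[|l₁−l₂|,l₁+l₂]=[2,6], have l₃=3
Σlᵢ = 9 ⇒ odd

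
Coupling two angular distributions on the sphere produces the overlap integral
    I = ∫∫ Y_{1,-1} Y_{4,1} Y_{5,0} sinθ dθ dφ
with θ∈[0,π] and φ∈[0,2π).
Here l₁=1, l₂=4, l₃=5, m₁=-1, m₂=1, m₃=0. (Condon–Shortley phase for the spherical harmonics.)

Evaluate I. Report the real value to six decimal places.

0.155288

m-sum 0 ✓  L=10 even ✓  3≤5≤5 ✓
Π(2lᵢ+1) = 3×9×11 = 297
triangle coeff Δ(1,4,5) = 1/495
Σ_t [0,0]: t=0:+1/576 = 1/576
(3j)²=5/99 [(1 4 5; 0 0 0)], sign=-1
Σ_t [0,0]: t=0:+1/1440 = 1/1440
(3j)²=2/99 [(1 4 5; -1 1 0)], sign=-1
⇒ 4πI² = 10/33
I = (+1)√(10/33/(4π)) = 0.15528807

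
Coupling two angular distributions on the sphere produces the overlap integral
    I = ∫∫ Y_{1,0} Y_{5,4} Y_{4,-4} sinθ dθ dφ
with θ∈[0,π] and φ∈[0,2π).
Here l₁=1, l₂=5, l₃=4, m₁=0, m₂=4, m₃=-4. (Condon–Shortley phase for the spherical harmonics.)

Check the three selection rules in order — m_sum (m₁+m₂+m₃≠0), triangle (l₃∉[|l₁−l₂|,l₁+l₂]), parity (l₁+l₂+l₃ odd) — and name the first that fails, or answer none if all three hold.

none

azimuthal sum: 0 + 4 − 4 = 0  ✓
4 ≤ 4 ≤ 6 (triangle on l)  ✓
L = 1 + 5 + 4 = 10 (even)  ✓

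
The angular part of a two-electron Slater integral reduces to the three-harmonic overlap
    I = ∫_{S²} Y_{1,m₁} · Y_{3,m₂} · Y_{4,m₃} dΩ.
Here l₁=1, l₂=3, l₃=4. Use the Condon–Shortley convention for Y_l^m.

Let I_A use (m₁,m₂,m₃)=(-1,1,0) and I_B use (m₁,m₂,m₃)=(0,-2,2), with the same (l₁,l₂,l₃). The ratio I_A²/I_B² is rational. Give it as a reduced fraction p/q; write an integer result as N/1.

Shared (l₁,l₂,l₃)=(1,3,4): N and (l;000)² cancel in I_A²/I_B².
A: Δ = 0!·2!·6!/9! = 1/252; Racah Σ t=0..0: t=0:+1/96 = 1/96; ⇒ 3j(1 3 4; -1 1 0)² = 1/42, sgn +1
B: Δ = 0!·2!·6!/9! = 1/252; Racah Σ t=0..0: t=0:+1/120 = 1/120; ⇒ 3j(1 3 4; 0 -2 2)² = 1/21, sgn +1
I_A²/I_B² = (1/42)/(1/21) = 1/2

1/2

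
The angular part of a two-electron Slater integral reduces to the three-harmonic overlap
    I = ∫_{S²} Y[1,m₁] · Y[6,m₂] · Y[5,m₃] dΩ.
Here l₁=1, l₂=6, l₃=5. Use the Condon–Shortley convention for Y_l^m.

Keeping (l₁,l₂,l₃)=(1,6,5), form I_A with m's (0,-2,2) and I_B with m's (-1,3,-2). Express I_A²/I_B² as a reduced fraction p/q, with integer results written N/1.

8/9

Shared (l₁,l₂,l₃)=(1,6,5): N and (l;000)² cancel in I_A²/I_B².
A: Δ = 2!·0!·10!/13! = 1/858; Racah Σ t=1..1: t=1:−1/30240 = -1/30240; ⇒ 3j(1 6 5; 0 -2 2)² = 16/429, sgn +1
B: Δ = 2!·0!·10!/13! = 1/858; Racah Σ t=2..2: t=2:+1/60480 = 1/60480; ⇒ 3j(1 6 5; -1 3 -2)² = 6/143, sgn -1
I_A²/I_B² = (16/429)/(6/143) = 8/9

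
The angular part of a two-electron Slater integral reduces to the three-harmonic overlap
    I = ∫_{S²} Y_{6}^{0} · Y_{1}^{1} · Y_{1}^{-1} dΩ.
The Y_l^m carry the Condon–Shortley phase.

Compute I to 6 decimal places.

triangle: need 5≤l₃≤7, have 1; I=0

0.000000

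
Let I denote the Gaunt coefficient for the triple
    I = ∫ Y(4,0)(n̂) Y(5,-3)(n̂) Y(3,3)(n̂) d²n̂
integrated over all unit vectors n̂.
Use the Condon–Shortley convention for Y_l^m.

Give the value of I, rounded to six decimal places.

0.196280

Rules hold: Σm=0, L=12 even, 1≤3≤9.
N = 9·11·7 = 693
Δ = 6!·2!·4!/13! = 1/180180
Racah Σ t=2..4: t=2:+1/576 t=3:−1/144 t=4:+1/576 = -1/288
⇒ 3j(4 5 3; 0 0 0)² = 20/1001, sgn +1
Racah Σ t=2..2: t=2:+1/2304 = 1/2304
⇒ 3j(4 5 3; 0 -3 3)² = 5/143, sgn +1
4πI² = N·(3j₀)²·(3jₘ)² = 900/1859
I = +1·√(0.484131/4π) = 0.19628026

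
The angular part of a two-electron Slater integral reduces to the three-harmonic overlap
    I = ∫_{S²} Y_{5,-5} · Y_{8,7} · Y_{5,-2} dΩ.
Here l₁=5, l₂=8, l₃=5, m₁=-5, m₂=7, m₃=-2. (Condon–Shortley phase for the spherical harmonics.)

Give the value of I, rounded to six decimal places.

m-sum 0 ✓  L=18 even ✓  3≤5≤13 ✓
Π(2lᵢ+1) = 11×17×11 = 2057
triangle coeff Δ(5,8,5) = 1/37413090
Σ_t [3,5]: t=3:−1/1036800 t=4:+1/331776 t=5:−1/1036800 = 1/921600
(3j)²=490/46189 [(5 8 5; 0 0 0)], sign=-1
Σ_t [8,8]: t=8:+1/406425600 = 1/406425600
(3j)²=15/646 [(5 8 5; -5 7 -2)], sign=-1
⇒ 4πI² = 40425/79781
I = (+1)√(40425/79781/(4π)) = 0.20080307

0.200803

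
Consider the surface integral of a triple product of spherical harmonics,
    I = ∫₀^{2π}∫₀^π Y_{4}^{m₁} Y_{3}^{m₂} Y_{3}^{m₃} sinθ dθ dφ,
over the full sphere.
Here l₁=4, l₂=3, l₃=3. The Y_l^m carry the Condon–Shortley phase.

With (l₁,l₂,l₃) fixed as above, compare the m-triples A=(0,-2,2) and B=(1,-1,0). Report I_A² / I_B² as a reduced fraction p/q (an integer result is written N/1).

l's match ⇒ only the (l;m) 3-j factors differ between A and B.
A: triangle coeff Δ(4,3,3) = 1/34650; Σ_t [0,1]: t=0:+1/576 t=1:−1/72 = -7/576; (3j)²=7/198 [(4 3 3; 0 -2 2)], sign=+1
B: triangle coeff Δ(4,3,3) = 1/34650; Σ_t [0,2]: t=0:+1/288 t=1:−1/24 t=2:+1/48 = -5/288; (3j)²=5/462 [(4 3 3; 1 -1 0)], sign=+1
I_A²/I_B² = (7/198)/(5/462) = 49/15

49/15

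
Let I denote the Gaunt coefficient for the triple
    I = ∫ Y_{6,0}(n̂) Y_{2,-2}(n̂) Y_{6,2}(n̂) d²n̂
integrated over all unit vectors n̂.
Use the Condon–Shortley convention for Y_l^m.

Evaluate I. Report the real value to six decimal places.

-0.191909

Checks pass: Σm=0; 14 even; l₃=6∈[4,8].
(2·6+1)(2·2+1)(2·6+1) = 845
Δ: 2! 10! 2! / 15! → 1/90090
sum: t=0:+1/69120 t=1:−1/14400 t=2:+1/69120 = -7/172800
3j²(6 2 6; 0 0 0) = Δ·Π!·Σ² = 14/715  (sign -1)
sum: t=0:+1/69120 = 1/69120
3j²(6 2 6; 0 -2 2) = Δ·Π!·Σ² = 4/143  (sign +1)
combine: 4πI² = 845·14/715·4/143 = 56/121
take √, sign -1: I = -0.19190947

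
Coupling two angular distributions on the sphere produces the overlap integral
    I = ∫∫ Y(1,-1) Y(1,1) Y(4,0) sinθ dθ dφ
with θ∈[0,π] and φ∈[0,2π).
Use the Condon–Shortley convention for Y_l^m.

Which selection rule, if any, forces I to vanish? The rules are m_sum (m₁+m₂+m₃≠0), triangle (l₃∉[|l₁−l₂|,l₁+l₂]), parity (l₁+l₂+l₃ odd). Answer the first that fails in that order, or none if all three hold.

m₁+m₂+m₃ = -1 + 1 + 0 = 0  ✓
triangle: |1−1|=0 ≤ l₃=4 ≤ 1+1=2  ✗
parity: l₁+l₂+l₃ = 6 is even

triangle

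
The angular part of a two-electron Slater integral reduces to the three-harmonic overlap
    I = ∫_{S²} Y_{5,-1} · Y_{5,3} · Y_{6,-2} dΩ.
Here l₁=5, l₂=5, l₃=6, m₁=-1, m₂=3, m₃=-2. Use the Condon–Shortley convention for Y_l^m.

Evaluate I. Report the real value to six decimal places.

-0.106727

Rules hold: Σm=0, L=16 even, 0≤6≤10.
N = 11·11·13 = 1573
Δ = 4!·6!·6!/17! = 1/28588560
Racah Σ t=0..4: t=0:+1/345600 t=1:−1/13824 t=2:+1/5184 t=3:−1/13824 t=4:+1/345600 = 7/129600
⇒ 3j(5 5 6; 0 0 0)² = 80/7293, sgn +1
Racah Σ t=2..4: t=2:+1/138240 t=3:−1/25920 t=4:+1/55296 = -11/829440
⇒ 3j(5 5 6; -1 3 -2)² = 11/1326, sgn -1
4πI² = N·(3j₀)²·(3jₘ)² = 4840/33813
I = -1·√(0.14314/4π) = -0.10672739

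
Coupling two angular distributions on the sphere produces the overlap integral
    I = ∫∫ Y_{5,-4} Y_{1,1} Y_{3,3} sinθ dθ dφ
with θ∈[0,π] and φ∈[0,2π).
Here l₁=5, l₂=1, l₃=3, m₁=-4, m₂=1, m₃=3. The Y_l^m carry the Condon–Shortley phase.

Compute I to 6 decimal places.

|5−1|≤3≤5+1 violated ⇒ I = 0

0.000000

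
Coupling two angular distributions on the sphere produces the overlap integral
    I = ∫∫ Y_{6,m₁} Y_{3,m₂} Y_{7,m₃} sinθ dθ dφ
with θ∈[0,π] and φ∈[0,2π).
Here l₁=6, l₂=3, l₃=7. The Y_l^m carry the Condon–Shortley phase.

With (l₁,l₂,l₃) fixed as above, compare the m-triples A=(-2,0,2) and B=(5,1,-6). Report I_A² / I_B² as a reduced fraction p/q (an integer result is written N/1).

Same 6,3,7: normalisation and zero-m 3j drop out of the ratio.
A: Δ: 2! 10! 4! / 17! → 1/2042040; sum: t=0:+1/967680 t=1:−1/120960 t=2:+1/207360 = -1/414720; 3j²(6 3 7; -2 0 2) = Δ·Π!·Σ² = 21/4862  (sign +1)
B: Δ: 2! 10! 4! / 17! → 1/2042040; sum: t=0:+1/17418240 t=1:−1/21772800 = 1/87091200; 3j²(6 3 7; 5 1 -6) = Δ·Π!·Σ² = 11/14280  (sign -1)
I_A²/I_B² = (21/4862)/(11/14280) = 8820/1573

8820/1573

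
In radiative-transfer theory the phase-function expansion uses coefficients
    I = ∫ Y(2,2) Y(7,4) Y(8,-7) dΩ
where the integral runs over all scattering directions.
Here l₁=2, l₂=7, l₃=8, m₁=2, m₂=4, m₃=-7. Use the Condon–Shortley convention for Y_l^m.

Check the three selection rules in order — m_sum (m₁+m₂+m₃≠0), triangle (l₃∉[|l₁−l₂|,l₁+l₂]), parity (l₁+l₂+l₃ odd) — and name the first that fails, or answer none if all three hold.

m₁+m₂+m₃ = 2 + 4 − 7 = -1  ✗
triangle: |2−7|=5 ≤ l₃=8 ≤ 2+7=9
parity: l₁+l₂+l₃ = 17 is odd

m_sum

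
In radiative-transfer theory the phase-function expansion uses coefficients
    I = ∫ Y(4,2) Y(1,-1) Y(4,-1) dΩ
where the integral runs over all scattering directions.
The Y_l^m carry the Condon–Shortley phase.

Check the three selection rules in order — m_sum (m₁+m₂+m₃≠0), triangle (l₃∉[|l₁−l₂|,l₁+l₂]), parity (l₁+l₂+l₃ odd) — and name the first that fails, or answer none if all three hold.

parity

m₁+m₂+m₃ = 2 − 1 − 1 = 0  ✓
triangle: |4−1|=3 ≤ l₃=4 ≤ 4+1=5  ✓
parity: l₁+l₂+l₃ = 9 is odd  ✗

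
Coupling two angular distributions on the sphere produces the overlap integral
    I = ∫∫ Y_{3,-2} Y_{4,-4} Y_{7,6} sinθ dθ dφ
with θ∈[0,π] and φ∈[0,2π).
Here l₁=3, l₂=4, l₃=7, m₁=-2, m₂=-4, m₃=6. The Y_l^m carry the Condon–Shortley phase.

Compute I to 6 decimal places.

0.241725

m-sum 0 ✓  L=14 even ✓  1≤7≤7 ✓
Π(2lᵢ+1) = 7×9×15 = 945
triangle coeff Δ(3,4,7) = 1/45045
Σ_t [0,0]: t=0:+1/20736 = 1/20736
(3j)²=35/1287 [(3 4 7; 0 0 0)], sign=-1
Σ_t [0,0]: t=0:+1/4838400 = 1/4838400
(3j)²=1/35 [(3 4 7; -2 -4 6)], sign=-1
⇒ 4πI² = 105/143
I = (+1)√(105/143/(4π)) = 0.24172507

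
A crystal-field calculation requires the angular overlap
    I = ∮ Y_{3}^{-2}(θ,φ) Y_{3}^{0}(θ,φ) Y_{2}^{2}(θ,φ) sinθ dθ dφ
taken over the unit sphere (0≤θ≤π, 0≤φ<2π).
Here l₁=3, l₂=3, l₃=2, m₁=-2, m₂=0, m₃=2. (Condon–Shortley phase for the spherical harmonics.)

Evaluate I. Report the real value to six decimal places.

-0.188063

m-sum 0 ✓  L=8 even ✓  0≤2≤6 ✓
Π(2lᵢ+1) = 7×7×5 = 245
triangle coeff Δ(3,3,2) = 1/3780
Σ_t [1,3]: t=1:−1/24 t=2:+1/4 t=3:−1/24 = 1/6
(3j)²=4/105 [(3 3 2; 0 0 0)], sign=+1
Σ_t [3,3]: t=3:−1/24 = -1/24
(3j)²=1/21 [(3 3 2; -2 0 2)], sign=-1
⇒ 4πI² = 4/9
I = (-1)√(4/9/(4π)) = -0.18806319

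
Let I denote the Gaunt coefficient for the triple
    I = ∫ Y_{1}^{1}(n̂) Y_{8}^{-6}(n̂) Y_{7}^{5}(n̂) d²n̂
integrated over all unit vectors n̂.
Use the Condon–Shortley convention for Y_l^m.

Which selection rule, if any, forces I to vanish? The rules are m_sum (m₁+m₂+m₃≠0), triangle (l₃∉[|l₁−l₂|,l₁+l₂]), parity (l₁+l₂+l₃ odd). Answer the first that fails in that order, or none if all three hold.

none

m₁+m₂+m₃ = 1 − 6 + 5 = 0  ✓
triangle: |1−8|=7 ≤ l₃=7 ≤ 1+8=9  ✓
parity: l₁+l₂+l₃ = 16 is even  ✓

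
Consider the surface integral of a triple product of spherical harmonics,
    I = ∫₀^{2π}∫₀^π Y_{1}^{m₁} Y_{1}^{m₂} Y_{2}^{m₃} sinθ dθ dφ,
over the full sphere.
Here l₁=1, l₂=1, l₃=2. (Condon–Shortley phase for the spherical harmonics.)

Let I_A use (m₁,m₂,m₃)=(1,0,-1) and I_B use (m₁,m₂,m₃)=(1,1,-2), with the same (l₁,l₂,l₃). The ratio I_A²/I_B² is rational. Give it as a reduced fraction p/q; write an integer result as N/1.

Shared (l₁,l₂,l₃)=(1,1,2): N and (l;000)² cancel in I_A²/I_B².
A: Δ = 0!·2!·2!/5! = 1/30; Racah Σ t=0..0: t=0:+1/2 = 1/2; ⇒ 3j(1 1 2; 1 0 -1)² = 1/10, sgn -1
B: Δ = 0!·2!·2!/5! = 1/30; Racah Σ t=0..0: t=0:+1/4 = 1/4; ⇒ 3j(1 1 2; 1 1 -2)² = 1/5, sgn +1
I_A²/I_B² = (1/10)/(1/5) = 1/2

1/2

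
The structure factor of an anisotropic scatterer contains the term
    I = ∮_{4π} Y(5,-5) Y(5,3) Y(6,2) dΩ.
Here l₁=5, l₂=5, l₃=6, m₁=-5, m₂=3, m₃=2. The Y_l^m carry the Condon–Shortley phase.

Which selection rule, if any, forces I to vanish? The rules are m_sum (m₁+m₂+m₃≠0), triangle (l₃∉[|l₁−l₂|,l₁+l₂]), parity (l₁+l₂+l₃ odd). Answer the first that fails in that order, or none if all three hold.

none

azimuthal sum: -5 + 3 + 2 = 0  ✓
0 ≤ 6 ≤ 10 (triangle on l)  ✓
L = 5 + 5 + 6 = 16 (even)  ✓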